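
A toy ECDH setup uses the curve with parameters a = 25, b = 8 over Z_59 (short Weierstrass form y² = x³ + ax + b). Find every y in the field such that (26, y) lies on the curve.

x³ + 25x + 8 = 18234 ≡ 3 (mod 59).
Square roots of 3 mod 59: 11 and 48 (since 11² = 121 ≡ 3).

11, 48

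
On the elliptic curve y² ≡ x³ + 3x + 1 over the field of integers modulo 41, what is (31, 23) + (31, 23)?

tangent at (31, 23): λ = (3·31² + 3)/(2·23) ≡ 16/5. 5⁻¹ ≡ 33 (mod 41) since 5·33 = 165 ≡ 1, so λ ≡ 16·33 ≡ 36.
  x = λ² - 31 - 31 = 1296 - 62 ≡ 4; y = λ·(31 - 4) - 23 ≡ 6. → (4, 6)

(4, 6)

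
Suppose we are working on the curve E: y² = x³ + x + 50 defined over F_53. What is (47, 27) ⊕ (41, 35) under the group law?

(8, 27)

(47, 27) + (41, 35). λ = (35 - 27)/(41 - 47) ≡ 8/47 mod 53. 47⁻¹ ≡ 44 (mod 53), so λ ≡ 34.
  x = λ² - 47 - 41 = 1156 - 88 ≡ 8; y = λ·(47 - 8) - 27 ≡ 27. → (8, 27)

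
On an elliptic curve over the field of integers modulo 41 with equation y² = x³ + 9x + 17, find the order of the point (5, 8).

9

2P: tangent at (5, 8): λ = (3·5² + 9)/(2·8) ≡ 2/16. 16⁻¹ ≡ 18 (mod 41), so λ ≡ 2·18 ≡ 36.
  x = λ² - 5 - 5 = 1296 - 10 ≡ 15; y = λ·(5 - 15) - 8 ≡ 1. → (15, 1)
3P: (15, 1) + (5, 8). λ = (8 - 1)/(5 - 15) ≡ 7/31 mod 41. 31⁻¹ ≡ 4 (mod 41), so λ ≡ 28.
  x = λ² - 15 - 5 = 784 - 20 ≡ 26; y = λ·(15 - 26) - 1 ≡ 19. → (26, 19)
4P: (26, 19) + (5, 8). λ = (8 - 19)/(5 - 26) ≡ 30/20 mod 41. 20⁻¹ ≡ 39 (mod 41), so λ ≡ 22.
  x = λ² - 26 - 5 = 484 - 31 ≡ 2; y = λ·(26 - 2) - 19 ≡ 17. → (2, 17)
5P: (2, 17) + (5, 8). λ = (8 - 17)/(5 - 2) ≡ 32/3 mod 41. 3⁻¹ ≡ 14 (mod 41), so λ ≡ 38.
  x = λ² - 2 - 5 = 1444 - 7 ≡ 2; y = λ·(2 - 2) - 17 ≡ 24. → (2, 24)
6P: (2, 24) + (5, 8). λ = (8 - 24)/(5 - 2) ≡ 25/3 mod 41. 3⁻¹ ≡ 14 (mod 41) since 3·14 = 42 ≡ 1, so λ ≡ 22.
  x = λ² - 2 - 5 = 484 - 7 ≡ 26; y = λ·(2 - 26) - 24 ≡ 22. → (26, 22)
7P: (26, 22) + (5, 8). λ = (8 - 22)/(5 - 26) ≡ 27/20 mod 41. 20⁻¹ ≡ 39 (mod 41) since 20·39 = 780 ≡ 1, so λ ≡ 28.
  x = λ² - 26 - 5 = 784 - 31 ≡ 15; y = λ·(26 - 15) - 22 ≡ 40. → (15, 40)
8P: (15, 40) + (5, 8). λ = (8 - 40)/(5 - 15) ≡ 9/31 mod 41. 31⁻¹ ≡ 4 (mod 41), so λ ≡ 36.
  x = λ² - 15 - 5 = 1296 - 20 ≡ 5; y = λ·(15 - 5) - 40 ≡ 33. → (5, 33)
9P: (5, 33) + (5, 8): same x and y₁ ≡ -y₂, so the sum is the point at infinity.
9P = the point at infinity, so the order is 9.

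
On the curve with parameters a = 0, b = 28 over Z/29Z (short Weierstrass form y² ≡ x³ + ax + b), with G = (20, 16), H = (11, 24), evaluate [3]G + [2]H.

(22, 27)

First 3G:
Repeated addition: build up to 3G.
2G: tangent at (20, 16): λ = (3·20² + 0)/(2·16) ≡ 11/3. 3⁻¹ ≡ 10 (mod 29) since 3·10 = 30 ≡ 1, so λ ≡ 11·10 ≡ 23.
  x = λ² - 20 - 20 = 529 - 40 ≡ 25; y = λ·(20 - 25) - 16 ≡ 14. → (25, 14)
3G: (25, 14) + (20, 16). λ = (16 - 14)/(20 - 25) ≡ 2/24 mod 29. 24⁻¹ ≡ 23 (mod 29) since 24·23 = 552 ≡ 1, so λ ≡ 17.
  x = λ² - 25 - 20 = 289 - 45 ≡ 12; y = λ·(25 - 12) - 14 ≡ 4. → (12, 4)
3G = (12, 4).
Next 2H:
Repeated addition: build up to 2H.
2H: tangent at (11, 24): λ = (3·11² + 0)/(2·24) ≡ 15/19. 19⁻¹ ≡ 26 (mod 29) since 19·26 = 494 ≡ 1, so λ ≡ 15·26 ≡ 13.
  x = λ² - 11 - 11 = 169 - 22 ≡ 2; y = λ·(11 - 2) - 24 ≡ 6. → (2, 6)
2H = (2, 6).
Finally 3G + 2H:
(12, 4) + (2, 6). λ = (6 - 4)/(2 - 12) ≡ 2/19 mod 29. 19⁻¹ ≡ 26 (mod 29), so λ ≡ 23.
  x = λ² - 12 - 2 = 529 - 14 ≡ 22; y = λ·(12 - 22) - 4 ≡ 27. → (22, 27)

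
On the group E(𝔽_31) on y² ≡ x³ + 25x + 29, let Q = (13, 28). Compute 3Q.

Repeated addition: build up to 3Q.
2Q: tangent at (13, 28): λ = (3·13² + 25)/(2·28) ≡ 5/25. 25⁻¹ ≡ 5 (mod 31), so λ ≡ 5·5 ≡ 25.
  x = λ² - 13 - 13 = 625 - 26 ≡ 10; y = λ·(13 - 10) - 28 ≡ 16. → (10, 16)
3Q: (10, 16) + (13, 28). λ = (28 - 16)/(13 - 10) ≡ 12/3 mod 31. 3⁻¹ ≡ 21 (mod 31), so λ ≡ 4.
  x = λ² - 10 - 13 = 16 - 23 ≡ 24; y = λ·(10 - 24) - 16 ≡ 21. → (24, 21)

(24, 21)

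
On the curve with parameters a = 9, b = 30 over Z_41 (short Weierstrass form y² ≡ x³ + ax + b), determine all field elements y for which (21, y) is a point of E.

3, 38

x³ + 9x + 30 = 9480 ≡ 9 (mod 41).
Square roots of 9 mod 41: 3 and 38 (since 3² = 9 ≡ 9).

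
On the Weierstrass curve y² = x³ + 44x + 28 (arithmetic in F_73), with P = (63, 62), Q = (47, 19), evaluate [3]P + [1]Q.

First 3P:
Repeated addition: build up to 3P.
2P: tangent at (63, 62): λ = (3·63² + 44)/(2·62) ≡ 52/51. 51⁻¹ ≡ 63 (mod 73), so λ ≡ 52·63 ≡ 64.
  x = λ² - 63 - 63 = 4096 - 126 ≡ 28; y = λ·(63 - 28) - 62 ≡ 61. → (28, 61)
3P: (28, 61) + (63, 62). λ = (62 - 61)/(63 - 28) ≡ 1/35 mod 73. 35⁻¹ ≡ 48 (mod 73), so λ ≡ 48.
  x = λ² - 28 - 63 = 2304 - 91 ≡ 23; y = λ·(28 - 23) - 61 ≡ 33. → (23, 33)
3P = (23, 33).
Finally 3P + Q:
(23, 33) + (47, 19). λ = (19 - 33)/(47 - 23) ≡ 59/24 mod 73. 24⁻¹ ≡ 70 (mod 73) since 24·70 = 1680 ≡ 1, so λ ≡ 42.
  x = λ² - 23 - 47 = 1764 - 70 ≡ 15; y = λ·(23 - 15) - 33 ≡ 11. → (15, 11)

(15, 11)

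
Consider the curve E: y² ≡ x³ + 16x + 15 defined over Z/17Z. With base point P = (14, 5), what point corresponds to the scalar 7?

Double-and-add on 7 = (111)₂. Start with P = (14, 5) for the leading 1-bit.
double: tangent at (14, 5): λ = (3·14² + 16)/(2·5) ≡ 9/10. 10⁻¹ ≡ 12 (mod 17), so λ ≡ 9·12 ≡ 6.
  x = λ² - 14 - 14 = 36 - 28 ≡ 8; y = λ·(14 - 8) - 5 ≡ 14. → (8, 14)
add P: (8, 14) + (14, 5). λ = (5 - 14)/(14 - 8) ≡ 8/6 mod 17. 6⁻¹ ≡ 3 (mod 17) since 6·3 = 18 ≡ 1, so λ ≡ 7.
  x = λ² - 8 - 14 = 49 - 22 ≡ 10; y = λ·(8 - 10) - 14 ≡ 6. → (10, 6)
double: tangent at (10, 6): λ = (3·10² + 16)/(2·6) ≡ 10/12. 12⁻¹ ≡ 10 (mod 17), so λ ≡ 10·10 ≡ 15.
  x = λ² - 10 - 10 = 225 - 20 ≡ 1; y = λ·(10 - 1) - 6 ≡ 10. → (1, 10)
add P: (1, 10) + (14, 5). λ = (5 - 10)/(14 - 1) ≡ 12/13 mod 17. 13⁻¹ ≡ 4 (mod 17) since 13·4 = 52 ≡ 1, so λ ≡ 14.
  x = λ² - 1 - 14 = 196 - 15 ≡ 11; y = λ·(1 - 11) - 10 ≡ 3. → (11, 3)

(11, 3)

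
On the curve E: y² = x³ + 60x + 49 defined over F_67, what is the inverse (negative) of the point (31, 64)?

-(31, 64) = (31, -64 mod 67) = (31, 3).

(31, 3)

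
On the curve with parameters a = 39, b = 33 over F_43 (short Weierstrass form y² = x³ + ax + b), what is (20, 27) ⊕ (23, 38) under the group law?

(23, 5)

(20, 27) + (23, 38). λ = (38 - 27)/(23 - 20) ≡ 11/3 mod 43. 3⁻¹ ≡ 29 (mod 43) since 3·29 = 87 ≡ 1, so λ ≡ 18.
  x = λ² - 20 - 23 = 324 - 43 ≡ 23; y = λ·(20 - 23) - 27 ≡ 5. → (23, 5)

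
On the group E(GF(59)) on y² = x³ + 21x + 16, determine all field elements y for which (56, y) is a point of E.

none

x³ + 21x + 16 = 176808 ≡ 44 (mod 59).
44 is a non-residue mod 59; no y exists.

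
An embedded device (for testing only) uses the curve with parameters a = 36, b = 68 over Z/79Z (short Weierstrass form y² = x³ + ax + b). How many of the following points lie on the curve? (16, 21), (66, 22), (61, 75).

(16, 21): 21² ≡ 46, rhs ≡ 0 → off.
(66, 22): 22² ≡ 10, rhs ≡ 10 → on.
(61, 75): 75² ≡ 16, rhs ≡ 66 → off.

1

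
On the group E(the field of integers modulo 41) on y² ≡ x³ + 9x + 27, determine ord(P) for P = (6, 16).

2P: tangent at (6, 16): λ = (3·6² + 9)/(2·16) ≡ 35/32. 32⁻¹ ≡ 9 (mod 41) since 32·9 = 288 ≡ 1, so λ ≡ 35·9 ≡ 28.
  x = λ² - 6 - 6 = 784 - 12 ≡ 34; y = λ·(6 - 34) - 16 ≡ 20. → (34, 20)
3P: (34, 20) + (6, 16). λ = (16 - 20)/(6 - 34) ≡ 37/13 mod 41. 13⁻¹ ≡ 19 (mod 41), so λ ≡ 6.
  x = λ² - 34 - 6 = 36 - 40 ≡ 37; y = λ·(34 - 37) - 20 ≡ 3. → (37, 3)
4P: (37, 3) + (6, 16). λ = (16 - 3)/(6 - 37) ≡ 13/10 mod 41. 10⁻¹ ≡ 37 (mod 41), so λ ≡ 30.
  x = λ² - 37 - 6 = 900 - 43 ≡ 37; y = λ·(37 - 37) - 3 ≡ 38. → (37, 38)
5P: (37, 38) + (6, 16). λ = (16 - 38)/(6 - 37) ≡ 19/10 mod 41. 10⁻¹ ≡ 37 (mod 41) since 10·37 = 370 ≡ 1, so λ ≡ 6.
  x = λ² - 37 - 6 = 36 - 43 ≡ 34; y = λ·(37 - 34) - 38 ≡ 21. → (34, 21)
6P: (34, 21) + (6, 16). λ = (16 - 21)/(6 - 34) ≡ 36/13 mod 41. 13⁻¹ ≡ 19 (mod 41) since 13·19 = 247 ≡ 1, so λ ≡ 28.
  x = λ² - 34 - 6 = 784 - 40 ≡ 6; y = λ·(34 - 6) - 21 ≡ 25. → (6, 25)
7P: (6, 25) + (6, 16): same x and y₁ ≡ -y₂, so the sum is O.
7P = O, so the order is 7.

7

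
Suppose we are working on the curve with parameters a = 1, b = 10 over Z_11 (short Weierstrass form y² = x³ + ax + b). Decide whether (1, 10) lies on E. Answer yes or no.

y² = 10² ≡ 1; x³ + 1x + 10 = 12 ≡ 1 (mod 11). 1 = 1.

yes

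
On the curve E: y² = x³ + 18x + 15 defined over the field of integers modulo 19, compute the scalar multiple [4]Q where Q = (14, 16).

Repeated addition: build up to 4Q.
2Q: tangent at (14, 16): λ = (3·14² + 18)/(2·16) ≡ 17/13. 13⁻¹ ≡ 3 (mod 19) since 13·3 = 39 ≡ 1, so λ ≡ 17·3 ≡ 13.
  x = λ² - 14 - 14 = 169 - 28 ≡ 8; y = λ·(14 - 8) - 16 ≡ 5. → (8, 5)
3Q: (8, 5) + (14, 16). λ = (16 - 5)/(14 - 8) ≡ 11/6 mod 19. 6⁻¹ ≡ 16 (mod 19), so λ ≡ 5.
  x = λ² - 8 - 14 = 25 - 22 ≡ 3; y = λ·(8 - 3) - 5 ≡ 1. → (3, 1)
4Q: (3, 1) + (14, 16). λ = (16 - 1)/(14 - 3) ≡ 15/11 mod 19. 11⁻¹ ≡ 7 (mod 19), so λ ≡ 10.
  x = λ² - 3 - 14 = 100 - 17 ≡ 7; y = λ·(3 - 7) - 1 ≡ 16. → (7, 16)

(7, 16)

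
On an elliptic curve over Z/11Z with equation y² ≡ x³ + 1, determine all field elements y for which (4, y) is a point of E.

none

x³ + 0x + 1 = 65 ≡ 10 (mod 11).
10 is a non-residue mod 11; no y exists.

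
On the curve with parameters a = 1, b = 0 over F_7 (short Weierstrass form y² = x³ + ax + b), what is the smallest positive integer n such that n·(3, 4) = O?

2P: tangent at (3, 4): λ = (3·3² + 1)/(2·4) ≡ 0/1. 1⁻¹ ≡ 1 (mod 7), so λ ≡ 0·1 ≡ 0.
  x = λ² - 3 - 3 = 0 - 6 ≡ 1; y = λ·(3 - 1) - 4 ≡ 3. → (1, 3)
3P: (1, 3) + (3, 4). λ = (4 - 3)/(3 - 1) ≡ 1/2 mod 7. 2⁻¹ ≡ 4 (mod 7) since 2·4 = 8 ≡ 1, so λ ≡ 4.
  x = λ² - 1 - 3 = 16 - 4 ≡ 5; y = λ·(1 - 5) - 3 ≡ 2. → (5, 2)
4P: (5, 2) + (3, 4). λ = (4 - 2)/(3 - 5) ≡ 2/5 mod 7. 5⁻¹ ≡ 3 (mod 7), so λ ≡ 6.
  x = λ² - 5 - 3 = 36 - 8 ≡ 0; y = λ·(5 - 0) - 2 ≡ 0. → (0, 0)
5P: (0, 0) + (3, 4). λ = (4 - 0)/(3 - 0) ≡ 4/3 mod 7. 3⁻¹ ≡ 5 (mod 7), so λ ≡ 6.
  x = λ² - 0 - 3 = 36 - 3 ≡ 5; y = λ·(0 - 5) - 0 ≡ 5. → (5, 5)
6P: (5, 5) + (3, 4). λ = (4 - 5)/(3 - 5) ≡ 6/5 mod 7. 5⁻¹ ≡ 3 (mod 7), so λ ≡ 4.
  x = λ² - 5 - 3 = 16 - 8 ≡ 1; y = λ·(5 - 1) - 5 ≡ 4. → (1, 4)
7P: (1, 4) + (3, 4). λ = (4 - 4)/(3 - 1) ≡ 0/2 mod 7. 2⁻¹ ≡ 4 (mod 7) since 2·4 = 8 ≡ 1, so λ ≡ 0.
  x = λ² - 1 - 3 = 0 - 4 ≡ 3; y = λ·(1 - 3) - 4 ≡ 3. → (3, 3)
8P: (3, 3) + (3, 4): same x and y₁ ≡ -y₂, so the sum is O.
8P = O, so the order is 8.

8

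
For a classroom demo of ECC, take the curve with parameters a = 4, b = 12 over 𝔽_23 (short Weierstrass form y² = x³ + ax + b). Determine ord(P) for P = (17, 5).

2P: tangent at (17, 5): λ = (3·17² + 4)/(2·5) ≡ 20/10. 10⁻¹ ≡ 7 (mod 23), so λ ≡ 20·7 ≡ 2.
  x = λ² - 17 - 17 = 4 - 34 ≡ 16; y = λ·(17 - 16) - 5 ≡ 20. → (16, 20)
3P: (16, 20) + (17, 5). λ = (5 - 20)/(17 - 16) ≡ 8/1 mod 23. 1⁻¹ ≡ 1 (mod 23) since 1·1 = 1 ≡ 1, so λ ≡ 8.
  x = λ² - 16 - 17 = 64 - 33 ≡ 8; y = λ·(16 - 8) - 20 ≡ 21. → (8, 21)
4P: (8, 21) + (17, 5). λ = (5 - 21)/(17 - 8) ≡ 7/9 mod 23. 9⁻¹ ≡ 18 (mod 23) since 9·18 = 162 ≡ 1, so λ ≡ 11.
  x = λ² - 8 - 17 = 121 - 25 ≡ 4; y = λ·(8 - 4) - 21 ≡ 0. → (4, 0)
5P: (4, 0) + (17, 5). λ = (5 - 0)/(17 - 4) ≡ 5/13 mod 23. 13⁻¹ ≡ 16 (mod 23), so λ ≡ 11.
  x = λ² - 4 - 17 = 121 - 21 ≡ 8; y = λ·(4 - 8) - 0 ≡ 2. → (8, 2)
6P: (8, 2) + (17, 5). λ = (5 - 2)/(17 - 8) ≡ 3/9 mod 23. 9⁻¹ ≡ 18 (mod 23), so λ ≡ 8.
  x = λ² - 8 - 17 = 64 - 25 ≡ 16; y = λ·(8 - 16) - 2 ≡ 3. → (16, 3)
7P: (16, 3) + (17, 5). λ = (5 - 3)/(17 - 16) ≡ 2/1 mod 23. 1⁻¹ ≡ 1 (mod 23), so λ ≡ 2.
  x = λ² - 16 - 17 = 4 - 33 ≡ 17; y = λ·(16 - 17) - 3 ≡ 18. → (17, 18)
8P: (17, 18) + (17, 5): same x and y₁ ≡ -y₂, so the sum is 𝒪.
8P = 𝒪, so the order is 8.

8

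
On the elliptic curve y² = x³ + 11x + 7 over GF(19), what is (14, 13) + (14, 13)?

tangent at (14, 13): λ = (3·14² + 11)/(2·13) ≡ 10/7. 7⁻¹ ≡ 11 (mod 19), so λ ≡ 10·11 ≡ 15.
  x = λ² - 14 - 14 = 225 - 28 ≡ 7; y = λ·(14 - 7) - 13 ≡ 16. → (7, 16)

(7, 16)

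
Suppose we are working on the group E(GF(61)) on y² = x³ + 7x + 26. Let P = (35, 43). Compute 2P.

tangent at (35, 43): λ = (3·35² + 7)/(2·43) ≡ 22/25. 25⁻¹ ≡ 22 (mod 61) since 25·22 = 550 ≡ 1, so λ ≡ 22·22 ≡ 57.
  x = λ² - 35 - 35 = 3249 - 70 ≡ 7; y = λ·(35 - 7) - 43 ≡ 28. → (7, 28)

(7, 28)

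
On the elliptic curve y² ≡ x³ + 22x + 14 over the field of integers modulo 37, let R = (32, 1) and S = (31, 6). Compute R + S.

(32, 1) + (31, 6). λ = (6 - 1)/(31 - 32) ≡ 5/36 mod 37. 36⁻¹ ≡ 36 (mod 37) since 36·36 = 1296 ≡ 1, so λ ≡ 32.
  x = λ² - 32 - 31 = 1024 - 63 ≡ 36; y = λ·(32 - 36) - 1 ≡ 19. → (36, 19)

(36, 19)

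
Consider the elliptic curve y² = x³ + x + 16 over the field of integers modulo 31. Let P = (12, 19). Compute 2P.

(26, 14)

tangent at (12, 19): λ = (3·12² + 1)/(2·19) ≡ 30/7. 7⁻¹ ≡ 9 (mod 31), so λ ≡ 30·9 ≡ 22.
  x = λ² - 12 - 12 = 484 - 24 ≡ 26; y = λ·(12 - 26) - 19 ≡ 14. → (26, 14)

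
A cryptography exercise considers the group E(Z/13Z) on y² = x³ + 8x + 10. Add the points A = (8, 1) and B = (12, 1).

(8, 1) + (12, 1). λ = (1 - 1)/(12 - 8) ≡ 0/4 mod 13. 4⁻¹ ≡ 10 (mod 13) since 4·10 = 40 ≡ 1, so λ ≡ 0.
  x = λ² - 8 - 12 = 0 - 20 ≡ 6; y = λ·(8 - 6) - 1 ≡ 12. → (6, 12)

(6, 12)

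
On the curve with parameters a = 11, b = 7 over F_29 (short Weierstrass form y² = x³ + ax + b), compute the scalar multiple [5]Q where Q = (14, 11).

(9, 9)

Double-and-add on 5 = (101)₂. Start with Q = (14, 11) for the leading 1-bit.
double: tangent at (14, 11): λ = (3·14² + 11)/(2·11) ≡ 19/22. 22⁻¹ ≡ 4 (mod 29), so λ ≡ 19·4 ≡ 18.
  x = λ² - 14 - 14 = 324 - 28 ≡ 6; y = λ·(14 - 6) - 11 ≡ 17. → (6, 17)
double: tangent at (6, 17): λ = (3·6² + 11)/(2·17) ≡ 3/5. 5⁻¹ ≡ 6 (mod 29), so λ ≡ 3·6 ≡ 18.
  x = λ² - 6 - 6 = 324 - 12 ≡ 22; y = λ·(6 - 22) - 17 ≡ 14. → (22, 14)
add Q: (22, 14) + (14, 11). λ = (11 - 14)/(14 - 22) ≡ 26/21 mod 29. 21⁻¹ ≡ 18 (mod 29), so λ ≡ 4.
  x = λ² - 22 - 14 = 16 - 36 ≡ 9; y = λ·(22 - 9) - 14 ≡ 9. → (9, 9)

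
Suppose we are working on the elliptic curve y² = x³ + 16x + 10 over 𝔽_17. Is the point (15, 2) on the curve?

yes

y² = 2² ≡ 4; x³ + 16x + 10 = 3625 ≡ 4 (mod 17). 4 = 4.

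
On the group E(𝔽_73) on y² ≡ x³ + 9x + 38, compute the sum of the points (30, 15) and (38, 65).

(3, 26)

(30, 15) + (38, 65). λ = (65 - 15)/(38 - 30) ≡ 50/8 mod 73. 8⁻¹ ≡ 64 (mod 73) since 8·64 = 512 ≡ 1, so λ ≡ 61.
  x = λ² - 30 - 38 = 3721 - 68 ≡ 3; y = λ·(30 - 3) - 15 ≡ 26. → (3, 26)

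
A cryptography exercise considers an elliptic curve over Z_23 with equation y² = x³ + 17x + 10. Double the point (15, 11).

(20, 22)

tangent at (15, 11): λ = (3·15² + 17)/(2·11) ≡ 2/22. 22⁻¹ ≡ 22 (mod 23), so λ ≡ 2·22 ≡ 21.
  x = λ² - 15 - 15 = 441 - 30 ≡ 20; y = λ·(15 - 20) - 11 ≡ 22. → (20, 22)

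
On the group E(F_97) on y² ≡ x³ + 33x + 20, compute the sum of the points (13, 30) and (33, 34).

(20, 85)

(13, 30) + (33, 34). λ = (34 - 30)/(33 - 13) ≡ 4/20 mod 97. 20⁻¹ ≡ 34 (mod 97) since 20·34 = 680 ≡ 1, so λ ≡ 39.
  x = λ² - 13 - 33 = 1521 - 46 ≡ 20; y = λ·(13 - 20) - 30 ≡ 85. → (20, 85)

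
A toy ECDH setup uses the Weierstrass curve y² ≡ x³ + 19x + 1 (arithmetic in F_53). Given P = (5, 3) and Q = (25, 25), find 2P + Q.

(5, 50)

First 2P:
Repeated addition: build up to 2P.
2P: tangent at (5, 3): λ = (3·5² + 19)/(2·3) ≡ 41/6. 6⁻¹ ≡ 9 (mod 53), so λ ≡ 41·9 ≡ 51.
  x = λ² - 5 - 5 = 2601 - 10 ≡ 47; y = λ·(5 - 47) - 3 ≡ 28. → (47, 28)
2P = (47, 28).
Finally 2P + Q:
(47, 28) + (25, 25). λ = (25 - 28)/(25 - 47) ≡ 50/31 mod 53. 31⁻¹ ≡ 12 (mod 53), so λ ≡ 17.
  x = λ² - 47 - 25 = 289 - 72 ≡ 5; y = λ·(47 - 5) - 28 ≡ 50. → (5, 50)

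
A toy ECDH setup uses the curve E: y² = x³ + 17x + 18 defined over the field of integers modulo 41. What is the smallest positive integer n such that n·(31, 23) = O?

2P: tangent at (31, 23): λ = (3·31² + 17)/(2·23) ≡ 30/5. 5⁻¹ ≡ 33 (mod 41), so λ ≡ 30·33 ≡ 6.
  x = λ² - 31 - 31 = 36 - 62 ≡ 15; y = λ·(31 - 15) - 23 ≡ 32. → (15, 32)
3P: (15, 32) + (31, 23). λ = (23 - 32)/(31 - 15) ≡ 32/16 mod 41. 16⁻¹ ≡ 18 (mod 41), so λ ≡ 2.
  x = λ² - 15 - 31 = 4 - 46 ≡ 40; y = λ·(15 - 40) - 32 ≡ 0. → (40, 0)
4P: (40, 0) + (31, 23). λ = (23 - 0)/(31 - 40) ≡ 23/32 mod 41. 32⁻¹ ≡ 9 (mod 41), so λ ≡ 2.
  x = λ² - 40 - 31 = 4 - 71 ≡ 15; y = λ·(40 - 15) - 0 ≡ 9. → (15, 9)
5P: (15, 9) + (31, 23). λ = (23 - 9)/(31 - 15) ≡ 14/16 mod 41. 16⁻¹ ≡ 18 (mod 41), so λ ≡ 6.
  x = λ² - 15 - 31 = 36 - 46 ≡ 31; y = λ·(15 - 31) - 9 ≡ 18. → (31, 18)
6P: (31, 18) + (31, 23): same x and y₁ ≡ -y₂, so the sum is O.
6P = O, so the order is 6.

6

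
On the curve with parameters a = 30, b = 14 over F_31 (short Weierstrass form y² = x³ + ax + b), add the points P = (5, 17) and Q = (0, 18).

(5, 17) + (0, 18). λ = (18 - 17)/(0 - 5) ≡ 1/26 mod 31. 26⁻¹ ≡ 6 (mod 31) since 26·6 = 156 ≡ 1, so λ ≡ 6.
  x = λ² - 5 - 0 = 36 - 5 ≡ 0; y = λ·(5 - 0) - 17 ≡ 13. → (0, 13)

(0, 13)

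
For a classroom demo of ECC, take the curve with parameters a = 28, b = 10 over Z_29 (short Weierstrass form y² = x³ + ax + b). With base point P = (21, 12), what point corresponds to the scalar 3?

Repeated addition: build up to 3P.
2P: tangent at (21, 12): λ = (3·21² + 28)/(2·12) ≡ 17/24. 24⁻¹ ≡ 23 (mod 29) since 24·23 = 552 ≡ 1, so λ ≡ 17·23 ≡ 14.
  x = λ² - 21 - 21 = 196 - 42 ≡ 9; y = λ·(21 - 9) - 12 ≡ 11. → (9, 11)
3P: (9, 11) + (21, 12). λ = (12 - 11)/(21 - 9) ≡ 1/12 mod 29. 12⁻¹ ≡ 17 (mod 29) since 12·17 = 204 ≡ 1, so λ ≡ 17.
  x = λ² - 9 - 21 = 289 - 30 ≡ 27; y = λ·(9 - 27) - 11 ≡ 2. → (27, 2)

(27, 2)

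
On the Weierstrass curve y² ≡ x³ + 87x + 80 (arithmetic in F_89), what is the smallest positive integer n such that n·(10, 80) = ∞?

2P: tangent at (10, 80): λ = (3·10² + 87)/(2·80) ≡ 31/71. 71⁻¹ ≡ 84 (mod 89) since 71·84 = 5964 ≡ 1, so λ ≡ 31·84 ≡ 23.
  x = λ² - 10 - 10 = 529 - 20 ≡ 64; y = λ·(10 - 64) - 80 ≡ 13. → (64, 13)
3P: (64, 13) + (10, 80). λ = (80 - 13)/(10 - 64) ≡ 67/35 mod 89. 35⁻¹ ≡ 28 (mod 89), so λ ≡ 7.
  x = λ² - 64 - 10 = 49 - 74 ≡ 64; y = λ·(64 - 64) - 13 ≡ 76. → (64, 76)
4P: (64, 76) + (10, 80). λ = (80 - 76)/(10 - 64) ≡ 4/35 mod 89. 35⁻¹ ≡ 28 (mod 89), so λ ≡ 23.
  x = λ² - 64 - 10 = 529 - 74 ≡ 10; y = λ·(64 - 10) - 76 ≡ 9. → (10, 9)
5P: (10, 9) + (10, 80): same x and y₁ ≡ -y₂, so the sum is ∞.
5P = ∞, so the order is 5.

5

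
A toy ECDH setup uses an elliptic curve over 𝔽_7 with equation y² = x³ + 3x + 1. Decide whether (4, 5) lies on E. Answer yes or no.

y² = 5² ≡ 4; x³ + 3x + 1 = 77 ≡ 0 (mod 7). 4 ≠ 0.

no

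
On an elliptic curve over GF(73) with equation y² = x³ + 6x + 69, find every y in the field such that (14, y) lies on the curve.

x³ + 6x + 69 = 2897 ≡ 50 (mod 73).
Square roots of 50 mod 73: 14 and 59 (since 14² = 196 ≡ 50).

14, 59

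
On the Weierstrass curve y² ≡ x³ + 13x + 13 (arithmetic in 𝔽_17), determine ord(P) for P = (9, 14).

4

2P: tangent at (9, 14): λ = (3·9² + 13)/(2·14) ≡ 1/11. 11⁻¹ ≡ 14 (mod 17), so λ ≡ 1·14 ≡ 14.
  x = λ² - 9 - 9 = 196 - 18 ≡ 8; y = λ·(9 - 8) - 14 ≡ 0. → (8, 0)
3P: (8, 0) + (9, 14). λ = (14 - 0)/(9 - 8) ≡ 14/1 mod 17. 1⁻¹ ≡ 1 (mod 17) since 1·1 = 1 ≡ 1, so λ ≡ 14.
  x = λ² - 8 - 9 = 196 - 17 ≡ 9; y = λ·(8 - 9) - 0 ≡ 3. → (9, 3)
4P: (9, 3) + (9, 14): same x and y₁ ≡ -y₂, so the sum is the point at infinity.
4P = the point at infinity, so the order is 4.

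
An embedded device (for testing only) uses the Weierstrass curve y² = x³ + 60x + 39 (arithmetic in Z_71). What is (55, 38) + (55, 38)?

(38, 65)

tangent at (55, 38): λ = (3·55² + 60)/(2·38) ≡ 47/5. 5⁻¹ ≡ 57 (mod 71) since 5·57 = 285 ≡ 1, so λ ≡ 47·57 ≡ 52.
  x = λ² - 55 - 55 = 2704 - 110 ≡ 38; y = λ·(55 - 38) - 38 ≡ 65. → (38, 65)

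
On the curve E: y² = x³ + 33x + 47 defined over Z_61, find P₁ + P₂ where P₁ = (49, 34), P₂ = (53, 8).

(49, 34) + (53, 8). λ = (8 - 34)/(53 - 49) ≡ 35/4 mod 61. 4⁻¹ ≡ 46 (mod 61), so λ ≡ 24.
  x = λ² - 49 - 53 = 576 - 102 ≡ 47; y = λ·(49 - 47) - 34 ≡ 14. → (47, 14)

(47, 14)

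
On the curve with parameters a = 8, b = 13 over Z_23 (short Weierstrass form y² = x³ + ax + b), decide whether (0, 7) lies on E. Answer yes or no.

y² = 7² ≡ 3; x³ + 8x + 13 = 13 ≡ 13 (mod 23). 3 ≠ 13.

no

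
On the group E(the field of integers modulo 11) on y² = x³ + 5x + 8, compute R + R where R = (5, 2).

(5, 9)

tangent at (5, 2): λ = (3·5² + 5)/(2·2) ≡ 3/4. 4⁻¹ ≡ 3 (mod 11) since 4·3 = 12 ≡ 1, so λ ≡ 3·3 ≡ 9.
  x = λ² - 5 - 5 = 81 - 10 ≡ 5; y = λ·(5 - 5) - 2 ≡ 9. → (5, 9)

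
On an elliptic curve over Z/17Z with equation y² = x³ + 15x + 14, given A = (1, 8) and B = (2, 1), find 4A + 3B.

First 4A:
Repeated addition: build up to 4A.
2A: tangent at (1, 8): λ = (3·1² + 15)/(2·8) ≡ 1/16. 16⁻¹ ≡ 16 (mod 17) since 16·16 = 256 ≡ 1, so λ ≡ 1·16 ≡ 16.
  x = λ² - 1 - 1 = 256 - 2 ≡ 16; y = λ·(1 - 16) - 8 ≡ 7. → (16, 7)
3A: (16, 7) + (1, 8). λ = (8 - 7)/(1 - 16) ≡ 1/2 mod 17. 2⁻¹ ≡ 9 (mod 17) since 2·9 = 18 ≡ 1, so λ ≡ 9.
  x = λ² - 16 - 1 = 81 - 17 ≡ 13; y = λ·(16 - 13) - 7 ≡ 3. → (13, 3)
4A: (13, 3) + (1, 8). λ = (8 - 3)/(1 - 13) ≡ 5/5 mod 17. 5⁻¹ ≡ 7 (mod 17) since 5·7 = 35 ≡ 1, so λ ≡ 1.
  x = λ² - 13 - 1 = 1 - 14 ≡ 4; y = λ·(13 - 4) - 3 ≡ 6. → (4, 6)
4A = (4, 6).
Next 3B:
Repeated addition: build up to 3B.
2B: tangent at (2, 1): λ = (3·2² + 15)/(2·1) ≡ 10/2. 2⁻¹ ≡ 9 (mod 17), so λ ≡ 10·9 ≡ 5.
  x = λ² - 2 - 2 = 25 - 4 ≡ 4; y = λ·(2 - 4) - 1 ≡ 6. → (4, 6)
3B: (4, 6) + (2, 1). λ = (1 - 6)/(2 - 4) ≡ 12/15 mod 17. 15⁻¹ ≡ 8 (mod 17) since 15·8 = 120 ≡ 1, so λ ≡ 11.
  x = λ² - 4 - 2 = 121 - 6 ≡ 13; y = λ·(4 - 13) - 6 ≡ 14. → (13, 14)
3B = (13, 14).
Finally 4A + 3B:
(4, 6) + (13, 14). λ = (14 - 6)/(13 - 4) ≡ 8/9 mod 17. 9⁻¹ ≡ 2 (mod 17), so λ ≡ 16.
  x = λ² - 4 - 13 = 256 - 17 ≡ 1; y = λ·(4 - 1) - 6 ≡ 8. → (1, 8)

(1, 8)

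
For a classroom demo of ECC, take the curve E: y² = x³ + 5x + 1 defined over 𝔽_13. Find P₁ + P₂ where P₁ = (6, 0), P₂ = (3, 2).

(6, 0) + (3, 2). λ = (2 - 0)/(3 - 6) ≡ 2/10 mod 13. 10⁻¹ ≡ 4 (mod 13) since 10·4 = 40 ≡ 1, so λ ≡ 8.
  x = λ² - 6 - 3 = 64 - 9 ≡ 3; y = λ·(6 - 3) - 0 ≡ 11. → (3, 11)

(3, 11)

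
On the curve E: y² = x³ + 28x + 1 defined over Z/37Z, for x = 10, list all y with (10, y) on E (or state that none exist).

x³ + 28x + 1 = 1281 ≡ 23 (mod 37).
23 is a non-residue mod 37; no y exists.

none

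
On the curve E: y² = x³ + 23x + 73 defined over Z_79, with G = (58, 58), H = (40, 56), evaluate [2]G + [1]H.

First 2G:
Repeated addition: build up to 2G.
2G: tangent at (58, 58): λ = (3·58² + 23)/(2·58) ≡ 3/37. 37⁻¹ ≡ 47 (mod 79) since 37·47 = 1739 ≡ 1, so λ ≡ 3·47 ≡ 62.
  x = λ² - 58 - 58 = 3844 - 116 ≡ 15; y = λ·(58 - 15) - 58 ≡ 1. → (15, 1)
2G = (15, 1).
Finally 2G + H:
(15, 1) + (40, 56). λ = (56 - 1)/(40 - 15) ≡ 55/25 mod 79. 25⁻¹ ≡ 19 (mod 79) since 25·19 = 475 ≡ 1, so λ ≡ 18.
  x = λ² - 15 - 40 = 324 - 55 ≡ 32; y = λ·(15 - 32) - 1 ≡ 9. → (32, 9)

(32, 9)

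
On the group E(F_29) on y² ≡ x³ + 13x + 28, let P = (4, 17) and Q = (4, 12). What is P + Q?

O

The two points share x = 4 and their y-coordinates satisfy 17 + 12 ≡ 0 (mod 29), so they are inverses. Their sum is ∞.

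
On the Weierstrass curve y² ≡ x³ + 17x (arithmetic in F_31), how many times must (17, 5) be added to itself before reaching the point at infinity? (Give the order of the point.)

2P: tangent at (17, 5): λ = (3·17² + 17)/(2·5) ≡ 16/10. 10⁻¹ ≡ 28 (mod 31) since 10·28 = 280 ≡ 1, so λ ≡ 16·28 ≡ 14.
  x = λ² - 17 - 17 = 196 - 34 ≡ 7; y = λ·(17 - 7) - 5 ≡ 11. → (7, 11)
3P: (7, 11) + (17, 5). λ = (5 - 11)/(17 - 7) ≡ 25/10 mod 31. 10⁻¹ ≡ 28 (mod 31), so λ ≡ 18.
  x = λ² - 7 - 17 = 324 - 24 ≡ 21; y = λ·(7 - 21) - 11 ≡ 16. → (21, 16)
4P: (21, 16) + (17, 5). λ = (5 - 16)/(17 - 21) ≡ 20/27 mod 31. 27⁻¹ ≡ 23 (mod 31) since 27·23 = 621 ≡ 1, so λ ≡ 26.
  x = λ² - 21 - 17 = 676 - 38 ≡ 18; y = λ·(21 - 18) - 16 ≡ 0. → (18, 0)
5P: (18, 0) + (17, 5). λ = (5 - 0)/(17 - 18) ≡ 5/30 mod 31. 30⁻¹ ≡ 30 (mod 31), so λ ≡ 26.
  x = λ² - 18 - 17 = 676 - 35 ≡ 21; y = λ·(18 - 21) - 0 ≡ 15. → (21, 15)
6P: (21, 15) + (17, 5). λ = (5 - 15)/(17 - 21) ≡ 21/27 mod 31. 27⁻¹ ≡ 23 (mod 31), so λ ≡ 18.
  x = λ² - 21 - 17 = 324 - 38 ≡ 7; y = λ·(21 - 7) - 15 ≡ 20. → (7, 20)
7P: (7, 20) + (17, 5). λ = (5 - 20)/(17 - 7) ≡ 16/10 mod 31. 10⁻¹ ≡ 28 (mod 31), so λ ≡ 14.
  x = λ² - 7 - 17 = 196 - 24 ≡ 17; y = λ·(7 - 17) - 20 ≡ 26. → (17, 26)
8P: (17, 26) + (17, 5): same x and y₁ ≡ -y₂, so the sum is the point at infinity.
8P = the point at infinity, so the order is 8.

8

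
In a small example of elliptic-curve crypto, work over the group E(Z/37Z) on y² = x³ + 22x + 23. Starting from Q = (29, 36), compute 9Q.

(36, 0)

Repeated addition: build up to 9Q.
2Q: tangent at (29, 36): λ = (3·29² + 22)/(2·36) ≡ 29/35. 35⁻¹ ≡ 18 (mod 37) since 35·18 = 630 ≡ 1, so λ ≡ 29·18 ≡ 4.
  x = λ² - 29 - 29 = 16 - 58 ≡ 32; y = λ·(29 - 32) - 36 ≡ 26. → (32, 26)
3Q: (32, 26) + (29, 36). λ = (36 - 26)/(29 - 32) ≡ 10/34 mod 37. 34⁻¹ ≡ 12 (mod 37) since 34·12 = 408 ≡ 1, so λ ≡ 9.
  x = λ² - 32 - 29 = 81 - 61 ≡ 20; y = λ·(32 - 20) - 26 ≡ 8. → (20, 8)
4Q: (20, 8) + (29, 36). λ = (36 - 8)/(29 - 20) ≡ 28/9 mod 37. 9⁻¹ ≡ 33 (mod 37), so λ ≡ 36.
  x = λ² - 20 - 29 = 1296 - 49 ≡ 26; y = λ·(20 - 26) - 8 ≡ 35. → (26, 35)
5Q: (26, 35) + (29, 36). λ = (36 - 35)/(29 - 26) ≡ 1/3 mod 37. 3⁻¹ ≡ 25 (mod 37) since 3·25 = 75 ≡ 1, so λ ≡ 25.
  x = λ² - 26 - 29 = 625 - 55 ≡ 15; y = λ·(26 - 15) - 35 ≡ 18. → (15, 18)
6Q: (15, 18) + (29, 36). λ = (36 - 18)/(29 - 15) ≡ 18/14 mod 37. 14⁻¹ ≡ 8 (mod 37), so λ ≡ 33.
  x = λ² - 15 - 29 = 1089 - 44 ≡ 9; y = λ·(15 - 9) - 18 ≡ 32. → (9, 32)
7Q: (9, 32) + (29, 36). λ = (36 - 32)/(29 - 9) ≡ 4/20 mod 37. 20⁻¹ ≡ 13 (mod 37), so λ ≡ 15.
  x = λ² - 9 - 29 = 225 - 38 ≡ 2; y = λ·(9 - 2) - 32 ≡ 36. → (2, 36)
8Q: (2, 36) + (29, 36). λ = (36 - 36)/(29 - 2) ≡ 0/27 mod 37. 27⁻¹ ≡ 11 (mod 37), so λ ≡ 0.
  x = λ² - 2 - 29 = 0 - 31 ≡ 6; y = λ·(2 - 6) - 36 ≡ 1. → (6, 1)
9Q: (6, 1) + (29, 36). λ = (36 - 1)/(29 - 6) ≡ 35/23 mod 37. 23⁻¹ ≡ 29 (mod 37), so λ ≡ 16.
  x = λ² - 6 - 29 = 256 - 35 ≡ 36; y = λ·(6 - 36) - 1 ≡ 0. → (36, 0)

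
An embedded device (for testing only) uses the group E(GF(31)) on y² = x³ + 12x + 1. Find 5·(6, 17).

O

Write P = (6, 17).
Double-and-add on 5 = (101)₂. Start with P = (6, 17) for the leading 1-bit.
double: tangent at (6, 17): λ = (3·6² + 12)/(2·17) ≡ 27/3. 3⁻¹ ≡ 21 (mod 31), so λ ≡ 27·21 ≡ 9.
  x = λ² - 6 - 6 = 81 - 12 ≡ 7; y = λ·(6 - 7) - 17 ≡ 5. → (7, 5)
double: tangent at (7, 5): λ = (3·7² + 12)/(2·5) ≡ 4/10. 10⁻¹ ≡ 28 (mod 31) since 10·28 = 280 ≡ 1, so λ ≡ 4·28 ≡ 19.
  x = λ² - 7 - 7 = 361 - 14 ≡ 6; y = λ·(7 - 6) - 5 ≡ 14. → (6, 14)
add P: (6, 14) + (6, 17): same x and y₁ ≡ -y₂, so the sum is O.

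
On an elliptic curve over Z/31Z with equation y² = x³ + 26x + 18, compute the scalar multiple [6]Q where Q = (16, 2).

Double-and-add on 6 = (110)₂. Start with Q = (16, 2) for the leading 1-bit.
double: tangent at (16, 2): λ = (3·16² + 26)/(2·2) ≡ 19/4. 4⁻¹ ≡ 8 (mod 31), so λ ≡ 19·8 ≡ 28.
  x = λ² - 16 - 16 = 784 - 32 ≡ 8; y = λ·(16 - 8) - 2 ≡ 5. → (8, 5)
add Q: (8, 5) + (16, 2). λ = (2 - 5)/(16 - 8) ≡ 28/8 mod 31. 8⁻¹ ≡ 4 (mod 31), so λ ≡ 19.
  x = λ² - 8 - 16 = 361 - 24 ≡ 27; y = λ·(8 - 27) - 5 ≡ 6. → (27, 6)
double: tangent at (27, 6): λ = (3·27² + 26)/(2·6) ≡ 12/12. 12⁻¹ ≡ 13 (mod 31), so λ ≡ 12·13 ≡ 1.
  x = λ² - 27 - 27 = 1 - 54 ≡ 9; y = λ·(27 - 9) - 6 ≡ 12. → (9, 12)

(9, 12)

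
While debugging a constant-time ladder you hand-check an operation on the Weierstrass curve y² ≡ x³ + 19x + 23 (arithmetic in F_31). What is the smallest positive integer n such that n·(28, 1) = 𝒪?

11

2P: tangent at (28, 1): λ = (3·28² + 19)/(2·1) ≡ 15/2. 2⁻¹ ≡ 16 (mod 31), so λ ≡ 15·16 ≡ 23.
  x = λ² - 28 - 28 = 529 - 56 ≡ 8; y = λ·(28 - 8) - 1 ≡ 25. → (8, 25)
3P: (8, 25) + (28, 1). λ = (1 - 25)/(28 - 8) ≡ 7/20 mod 31. 20⁻¹ ≡ 14 (mod 31), so λ ≡ 5.
  x = λ² - 8 - 28 = 25 - 36 ≡ 20; y = λ·(8 - 20) - 25 ≡ 8. → (20, 8)
4P: (20, 8) + (28, 1). λ = (1 - 8)/(28 - 20) ≡ 24/8 mod 31. 8⁻¹ ≡ 4 (mod 31), so λ ≡ 3.
  x = λ² - 20 - 28 = 9 - 48 ≡ 23; y = λ·(20 - 23) - 8 ≡ 14. → (23, 14)
5P: (23, 14) + (28, 1). λ = (1 - 14)/(28 - 23) ≡ 18/5 mod 31. 5⁻¹ ≡ 25 (mod 31) since 5·25 = 125 ≡ 1, so λ ≡ 16.
  x = λ² - 23 - 28 = 256 - 51 ≡ 19; y = λ·(23 - 19) - 14 ≡ 19. → (19, 19)
6P: (19, 19) + (28, 1). λ = (1 - 19)/(28 - 19) ≡ 13/9 mod 31. 9⁻¹ ≡ 7 (mod 31), so λ ≡ 29.
  x = λ² - 19 - 28 = 841 - 47 ≡ 19; y = λ·(19 - 19) - 19 ≡ 12. → (19, 12)
7P: (19, 12) + (28, 1). λ = (1 - 12)/(28 - 19) ≡ 20/9 mod 31. 9⁻¹ ≡ 7 (mod 31), so λ ≡ 16.
  x = λ² - 19 - 28 = 256 - 47 ≡ 23; y = λ·(19 - 23) - 12 ≡ 17. → (23, 17)
8P: (23, 17) + (28, 1). λ = (1 - 17)/(28 - 23) ≡ 15/5 mod 31. 5⁻¹ ≡ 25 (mod 31) since 5·25 = 125 ≡ 1, so λ ≡ 3.
  x = λ² - 23 - 28 = 9 - 51 ≡ 20; y = λ·(23 - 20) - 17 ≡ 23. → (20, 23)
9P: (20, 23) + (28, 1). λ = (1 - 23)/(28 - 20) ≡ 9/8 mod 31. 8⁻¹ ≡ 4 (mod 31), so λ ≡ 5.
  x = λ² - 20 - 28 = 25 - 48 ≡ 8; y = λ·(20 - 8) - 23 ≡ 6. → (8, 6)
10P: (8, 6) + (28, 1). λ = (1 - 6)/(28 - 8) ≡ 26/20 mod 31. 20⁻¹ ≡ 14 (mod 31) since 20·14 = 280 ≡ 1, so λ ≡ 23.
  x = λ² - 8 - 28 = 529 - 36 ≡ 28; y = λ·(8 - 28) - 6 ≡ 30. → (28, 30)
11P: (28, 30) + (28, 1): same x and y₁ ≡ -y₂, so the sum is 𝒪.
11P = 𝒪, so the order is 11.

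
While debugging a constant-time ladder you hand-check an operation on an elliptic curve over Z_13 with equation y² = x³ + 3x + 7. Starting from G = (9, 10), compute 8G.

Repeated addition: build up to 8G.
2G: tangent at (9, 10): λ = (3·9² + 3)/(2·10) ≡ 12/7. 7⁻¹ ≡ 2 (mod 13) since 7·2 = 14 ≡ 1, so λ ≡ 12·2 ≡ 11.
  x = λ² - 9 - 9 = 121 - 18 ≡ 12; y = λ·(9 - 12) - 10 ≡ 9. → (12, 9)
3G: (12, 9) + (9, 10). λ = (10 - 9)/(9 - 12) ≡ 1/10 mod 13. 10⁻¹ ≡ 4 (mod 13), so λ ≡ 4.
  x = λ² - 12 - 9 = 16 - 21 ≡ 8; y = λ·(12 - 8) - 9 ≡ 7. → (8, 7)
4G: (8, 7) + (9, 10). λ = (10 - 7)/(9 - 8) ≡ 3/1 mod 13. 1⁻¹ ≡ 1 (mod 13) since 1·1 = 1 ≡ 1, so λ ≡ 3.
  x = λ² - 8 - 9 = 9 - 17 ≡ 5; y = λ·(8 - 5) - 7 ≡ 2. → (5, 2)
5G: (5, 2) + (9, 10). λ = (10 - 2)/(9 - 5) ≡ 8/4 mod 13. 4⁻¹ ≡ 10 (mod 13) since 4·10 = 40 ≡ 1, so λ ≡ 2.
  x = λ² - 5 - 9 = 4 - 14 ≡ 3; y = λ·(5 - 3) - 2 ≡ 2. → (3, 2)
6G: (3, 2) + (9, 10). λ = (10 - 2)/(9 - 3) ≡ 8/6 mod 13. 6⁻¹ ≡ 11 (mod 13) since 6·11 = 66 ≡ 1, so λ ≡ 10.
  x = λ² - 3 - 9 = 100 - 12 ≡ 10; y = λ·(3 - 10) - 2 ≡ 6. → (10, 6)
7G: (10, 6) + (9, 10). λ = (10 - 6)/(9 - 10) ≡ 4/12 mod 13. 12⁻¹ ≡ 12 (mod 13) since 12·12 = 144 ≡ 1, so λ ≡ 9.
  x = λ² - 10 - 9 = 81 - 19 ≡ 10; y = λ·(10 - 10) - 6 ≡ 7. → (10, 7)
8G: (10, 7) + (9, 10). λ = (10 - 7)/(9 - 10) ≡ 3/12 mod 13. 12⁻¹ ≡ 12 (mod 13), so λ ≡ 10.
  x = λ² - 10 - 9 = 100 - 19 ≡ 3; y = λ·(10 - 3) - 7 ≡ 11. → (3, 11)

(3, 11)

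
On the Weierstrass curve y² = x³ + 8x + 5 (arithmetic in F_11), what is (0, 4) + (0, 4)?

(1, 6)

tangent at (0, 4): λ = (3·0² + 8)/(2·4) ≡ 8/8. 8⁻¹ ≡ 7 (mod 11), so λ ≡ 8·7 ≡ 1.
  x = λ² - 0 - 0 = 1 - 0 ≡ 1; y = λ·(0 - 1) - 4 ≡ 6. → (1, 6)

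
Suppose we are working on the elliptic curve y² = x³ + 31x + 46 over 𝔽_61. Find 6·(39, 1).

Write P = (39, 1).
Repeated addition: build up to 6P.
2P: tangent at (39, 1): λ = (3·39² + 31)/(2·1) ≡ 19/2. 2⁻¹ ≡ 31 (mod 61) since 2·31 = 62 ≡ 1, so λ ≡ 19·31 ≡ 40.
  x = λ² - 39 - 39 = 1600 - 78 ≡ 58; y = λ·(39 - 58) - 1 ≡ 32. → (58, 32)
3P: (58, 32) + (39, 1). λ = (1 - 32)/(39 - 58) ≡ 30/42 mod 61. 42⁻¹ ≡ 16 (mod 61), so λ ≡ 53.
  x = λ² - 58 - 39 = 2809 - 97 ≡ 28; y = λ·(58 - 28) - 32 ≡ 33. → (28, 33)
4P: (28, 33) + (39, 1). λ = (1 - 33)/(39 - 28) ≡ 29/11 mod 61. 11⁻¹ ≡ 50 (mod 61), so λ ≡ 47.
  x = λ² - 28 - 39 = 2209 - 67 ≡ 7; y = λ·(28 - 7) - 33 ≡ 39. → (7, 39)
5P: (7, 39) + (39, 1). λ = (1 - 39)/(39 - 7) ≡ 23/32 mod 61. 32⁻¹ ≡ 21 (mod 61) since 32·21 = 672 ≡ 1, so λ ≡ 56.
  x = λ² - 7 - 39 = 3136 - 46 ≡ 40; y = λ·(7 - 40) - 39 ≡ 4. → (40, 4)
6P: (40, 4) + (39, 1). λ = (1 - 4)/(39 - 40) ≡ 58/60 mod 61. 60⁻¹ ≡ 60 (mod 61), so λ ≡ 3.
  x = λ² - 40 - 39 = 9 - 79 ≡ 52; y = λ·(40 - 52) - 4 ≡ 21. → (52, 21)

(52, 21)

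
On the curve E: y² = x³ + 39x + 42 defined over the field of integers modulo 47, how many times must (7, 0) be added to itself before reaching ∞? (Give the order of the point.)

2

2P: (7, 0) + (7, 0): same x and y₁ ≡ -y₂, so the sum is ∞.
2P = ∞, so the order is 2.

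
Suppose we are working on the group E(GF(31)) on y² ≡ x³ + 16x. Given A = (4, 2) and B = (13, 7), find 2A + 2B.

(9, 6)

First 2A:
Repeated addition: build up to 2A.
2A: tangent at (4, 2): λ = (3·4² + 16)/(2·2) ≡ 2/4. 4⁻¹ ≡ 8 (mod 31), so λ ≡ 2·8 ≡ 16.
  x = λ² - 4 - 4 = 256 - 8 ≡ 0; y = λ·(4 - 0) - 2 ≡ 0. → (0, 0)
2A = (0, 0).
Next 2B:
Repeated addition: build up to 2B.
2B: tangent at (13, 7): λ = (3·13² + 16)/(2·7) ≡ 27/14. 14⁻¹ ≡ 20 (mod 31), so λ ≡ 27·20 ≡ 13.
  x = λ² - 13 - 13 = 169 - 26 ≡ 19; y = λ·(13 - 19) - 7 ≡ 8. → (19, 8)
2B = (19, 8).
Finally 2A + 2B:
(0, 0) + (19, 8). λ = (8 - 0)/(19 - 0) ≡ 8/19 mod 31. 19⁻¹ ≡ 18 (mod 31) since 19·18 = 342 ≡ 1, so λ ≡ 20.
  x = λ² - 0 - 19 = 400 - 19 ≡ 9; y = λ·(0 - 9) - 0 ≡ 6. → (9, 6)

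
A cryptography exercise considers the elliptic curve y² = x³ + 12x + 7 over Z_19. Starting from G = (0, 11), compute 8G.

(4, 9)

Double-and-add on 8 = (1000)₂. Start with G = (0, 11) for the leading 1-bit.
double: tangent at (0, 11): λ = (3·0² + 12)/(2·11) ≡ 12/3. 3⁻¹ ≡ 13 (mod 19), so λ ≡ 12·13 ≡ 4.
  x = λ² - 0 - 0 = 16 - 0 ≡ 16; y = λ·(0 - 16) - 11 ≡ 1. → (16, 1)
double: tangent at (16, 1): λ = (3·16² + 12)/(2·1) ≡ 1/2. 2⁻¹ ≡ 10 (mod 19), so λ ≡ 1·10 ≡ 10.
  x = λ² - 16 - 16 = 100 - 32 ≡ 11; y = λ·(16 - 11) - 1 ≡ 11. → (11, 11)
double: tangent at (11, 11): λ = (3·11² + 12)/(2·11) ≡ 14/3. 3⁻¹ ≡ 13 (mod 19), so λ ≡ 14·13 ≡ 11.
  x = λ² - 11 - 11 = 121 - 22 ≡ 4; y = λ·(11 - 4) - 11 ≡ 9. → (4, 9)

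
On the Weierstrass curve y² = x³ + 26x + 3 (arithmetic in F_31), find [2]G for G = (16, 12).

(7, 30)

tangent at (16, 12): λ = (3·16² + 26)/(2·12) ≡ 19/24. 24⁻¹ ≡ 22 (mod 31), so λ ≡ 19·22 ≡ 15.
  x = λ² - 16 - 16 = 225 - 32 ≡ 7; y = λ·(16 - 7) - 12 ≡ 30. → (7, 30)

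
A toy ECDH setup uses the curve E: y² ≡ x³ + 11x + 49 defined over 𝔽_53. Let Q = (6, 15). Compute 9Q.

Double-and-add on 9 = (1001)₂. Start with Q = (6, 15) for the leading 1-bit.
double: tangent at (6, 15): λ = (3·6² + 11)/(2·15) ≡ 13/30. 30⁻¹ ≡ 23 (mod 53) since 30·23 = 690 ≡ 1, so λ ≡ 13·23 ≡ 34.
  x = λ² - 6 - 6 = 1156 - 12 ≡ 31; y = λ·(6 - 31) - 15 ≡ 36. → (31, 36)
double: tangent at (31, 36): λ = (3·31² + 11)/(2·36) ≡ 32/19. 19⁻¹ ≡ 14 (mod 53) since 19·14 = 266 ≡ 1, so λ ≡ 32·14 ≡ 24.
  x = λ² - 31 - 31 = 576 - 62 ≡ 37; y = λ·(31 - 37) - 36 ≡ 32. → (37, 32)
double: tangent at (37, 32): λ = (3·37² + 11)/(2·32) ≡ 37/11. 11⁻¹ ≡ 29 (mod 53) since 11·29 = 319 ≡ 1, so λ ≡ 37·29 ≡ 13.
  x = λ² - 37 - 37 = 169 - 74 ≡ 42; y = λ·(37 - 42) - 32 ≡ 9. → (42, 9)
add Q: (42, 9) + (6, 15). λ = (15 - 9)/(6 - 42) ≡ 6/17 mod 53. 17⁻¹ ≡ 25 (mod 53) since 17·25 = 425 ≡ 1, so λ ≡ 44.
  x = λ² - 42 - 6 = 1936 - 48 ≡ 33; y = λ·(42 - 33) - 9 ≡ 16. → (33, 16)

(33, 16)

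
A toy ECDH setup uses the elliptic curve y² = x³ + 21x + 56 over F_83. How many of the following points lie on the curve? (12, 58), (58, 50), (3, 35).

(12, 58): 58² ≡ 44, rhs ≡ 44 → on.
(58, 50): 50² ≡ 10, rhs ≡ 8 → off.
(3, 35): 35² ≡ 63, rhs ≡ 63 → on.

2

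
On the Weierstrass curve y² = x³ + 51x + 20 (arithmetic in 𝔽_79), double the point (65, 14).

tangent at (65, 14): λ = (3·65² + 51)/(2·14) ≡ 7/28. 28⁻¹ ≡ 48 (mod 79), so λ ≡ 7·48 ≡ 20.
  x = λ² - 65 - 65 = 400 - 130 ≡ 33; y = λ·(65 - 33) - 14 ≡ 73. → (33, 73)

(33, 73)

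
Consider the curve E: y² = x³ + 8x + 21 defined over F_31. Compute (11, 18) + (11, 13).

O

The two points share x = 11 and their y-coordinates satisfy 18 + 13 ≡ 0 (mod 31), so they are inverses. Their sum is 𝒪.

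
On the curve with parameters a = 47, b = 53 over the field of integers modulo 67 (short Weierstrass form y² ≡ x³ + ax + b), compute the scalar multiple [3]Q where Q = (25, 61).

Repeated addition: build up to 3Q.
2Q: tangent at (25, 61): λ = (3·25² + 47)/(2·61) ≡ 46/55. 55⁻¹ ≡ 39 (mod 67), so λ ≡ 46·39 ≡ 52.
  x = λ² - 25 - 25 = 2704 - 50 ≡ 41; y = λ·(25 - 41) - 61 ≡ 45. → (41, 45)
3Q: (41, 45) + (25, 61). λ = (61 - 45)/(25 - 41) ≡ 16/51 mod 67. 51⁻¹ ≡ 46 (mod 67) since 51·46 = 2346 ≡ 1, so λ ≡ 66.
  x = λ² - 41 - 25 = 4356 - 66 ≡ 2; y = λ·(41 - 2) - 45 ≡ 50. → (2, 50)

(2, 50)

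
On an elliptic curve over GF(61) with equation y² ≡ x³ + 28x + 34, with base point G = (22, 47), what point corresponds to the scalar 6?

Double-and-add on 6 = (110)₂. Start with G = (22, 47) for the leading 1-bit.
double: tangent at (22, 47): λ = (3·22² + 28)/(2·47) ≡ 16/33. 33⁻¹ ≡ 37 (mod 61), so λ ≡ 16·37 ≡ 43.
  x = λ² - 22 - 22 = 1849 - 44 ≡ 36; y = λ·(22 - 36) - 47 ≡ 22. → (36, 22)
add G: (36, 22) + (22, 47). λ = (47 - 22)/(22 - 36) ≡ 25/47 mod 61. 47⁻¹ ≡ 13 (mod 61) since 47·13 = 611 ≡ 1, so λ ≡ 20.
  x = λ² - 36 - 22 = 400 - 58 ≡ 37; y = λ·(36 - 37) - 22 ≡ 19. → (37, 19)
double: tangent at (37, 19): λ = (3·37² + 28)/(2·19) ≡ 48/38. 38⁻¹ ≡ 53 (mod 61), so λ ≡ 48·53 ≡ 43.
  x = λ² - 37 - 37 = 1849 - 74 ≡ 6; y = λ·(37 - 6) - 19 ≡ 33. → (6, 33)

(6, 33)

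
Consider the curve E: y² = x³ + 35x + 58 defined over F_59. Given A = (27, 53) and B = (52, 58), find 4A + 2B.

First 4A:
Double-and-add on 4 = (100)₂. Start with A = (27, 53) for the leading 1-bit.
double: tangent at (27, 53): λ = (3·27² + 35)/(2·53) ≡ 39/47. 47⁻¹ ≡ 54 (mod 59), so λ ≡ 39·54 ≡ 41.
  x = λ² - 27 - 27 = 1681 - 54 ≡ 34; y = λ·(27 - 34) - 53 ≡ 14. → (34, 14)
double: tangent at (34, 14): λ = (3·34² + 35)/(2·14) ≡ 22/28. 28⁻¹ ≡ 19 (mod 59) since 28·19 = 532 ≡ 1, so λ ≡ 22·19 ≡ 5.
  x = λ² - 34 - 34 = 25 - 68 ≡ 16; y = λ·(34 - 16) - 14 ≡ 17. → (16, 17)
4A = (16, 17).
Next 2B:
Repeated addition: build up to 2B.
2B: tangent at (52, 58): λ = (3·52² + 35)/(2·58) ≡ 5/57. 57⁻¹ ≡ 29 (mod 59), so λ ≡ 5·29 ≡ 27.
  x = λ² - 52 - 52 = 729 - 104 ≡ 35; y = λ·(52 - 35) - 58 ≡ 47. → (35, 47)
2B = (35, 47).
Finally 4A + 2B:
(16, 17) + (35, 47). λ = (47 - 17)/(35 - 16) ≡ 30/19 mod 59. 19⁻¹ ≡ 28 (mod 59), so λ ≡ 14.
  x = λ² - 16 - 35 = 196 - 51 ≡ 27; y = λ·(16 - 27) - 17 ≡ 6. → (27, 6)

(27, 6)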